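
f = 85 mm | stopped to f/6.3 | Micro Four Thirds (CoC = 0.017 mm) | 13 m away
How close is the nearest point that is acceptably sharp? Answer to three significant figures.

10.9 m

Hyperfocal distance H = f²/(N·c) + f = 85²/(6.3 × 0.017) + 85 = 7225/0.1071 + 85 ≈ 67545.3 mm ≈ 67.55 m.
Near limit Dn = s·(H − f)/(H + s − 2f) = 13000 × (67545.3 − 85) / (67545.3 + 13000 − 2 × 85) = 13000 × 67460.3 / 80375.3 ≈ 10911 mm ≈ 10.9 m.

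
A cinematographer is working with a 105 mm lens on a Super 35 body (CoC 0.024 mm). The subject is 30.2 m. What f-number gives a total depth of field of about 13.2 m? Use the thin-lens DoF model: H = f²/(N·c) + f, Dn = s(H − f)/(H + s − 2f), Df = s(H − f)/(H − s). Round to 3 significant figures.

Write h = H − f = f²/(N·c). The thin-lens limits are Dn = s·h/(h + (s−f)) and Df = s·h/(h − (s−f)), so DoF = Df − Dn = 2·s·(s−f)·h / (h² − (s−f)²).
That is a quadratic in h: DoF·h² − 2·s·(s−f)·h − DoF·(s−f)² = 0 ⇒ h = (s−f)·(s + √(s² + DoF²)) / DoF = 30095 × (30200 + √(30200² + 13200²)) / 13200 = 30095 × (30200 + 32958.8) / 13200 ≈ 143997 mm.
Then N = f²/(c·h) = 105² / (0.024 × 143997) = 11025 / 3455.9 ≈ 3.19.

f/3.19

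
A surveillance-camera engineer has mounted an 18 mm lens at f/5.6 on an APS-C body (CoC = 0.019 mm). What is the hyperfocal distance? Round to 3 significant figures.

Hyperfocal distance H = f²/(N·c) + f = 18²/(5.6 × 0.019) + 18 = 324/0.1064 + 18 ≈ 3063.1 mm ≈ 3.06 m.

3.06 m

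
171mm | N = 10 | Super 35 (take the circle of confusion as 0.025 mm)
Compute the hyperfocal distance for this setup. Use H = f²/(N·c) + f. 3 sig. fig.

117 m

Hyperfocal distance H = f²/(N·c) + f = 171²/(10 × 0.025) + 171 = 29241/0.25 + 171 ≈ 117135.0 mm ≈ 117 m.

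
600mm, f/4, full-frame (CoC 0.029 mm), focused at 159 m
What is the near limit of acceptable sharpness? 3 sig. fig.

151 m

Hyperfocal distance H = f²/(N·c) + f = 600²/(4 × 0.029) + 600 = 360000/0.116 + 600 ≈ 3104048.3 mm ≈ 3104 m.
Near limit Dn = s·(H − f)/(H + s − 2f) = 159000 × (3104048.3 − 600) / (3104048.3 + 159000 − 2 × 600) = 159000 × 3103448.3 / 3261848.3 ≈ 151279 mm ≈ 151 m.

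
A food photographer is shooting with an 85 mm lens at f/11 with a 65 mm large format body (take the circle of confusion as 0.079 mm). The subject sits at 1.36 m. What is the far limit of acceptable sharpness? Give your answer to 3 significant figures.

1.61 m

Hyperfocal distance H = f²/(N·c) + f = 85²/(11 × 0.079) + 85 = 7225/0.869 + 85 ≈ 8399.2 mm ≈ 8.399 m.
Far limit Df = s·(H − f)/(H − s) = 1360 × (8399.2 − 85) / (8399.2 − 1360) = 1360 × 8314.2 / 7039.2 ≈ 1606.3 mm ≈ 1.61 m.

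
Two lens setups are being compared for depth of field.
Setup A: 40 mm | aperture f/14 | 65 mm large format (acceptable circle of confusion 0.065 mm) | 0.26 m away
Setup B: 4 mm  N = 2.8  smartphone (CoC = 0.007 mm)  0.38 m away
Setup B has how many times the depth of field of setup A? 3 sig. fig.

6.72

Setup A: H = 40²/(14×0.065) + 40 ≈ 1798.2 mm; DoF = Df − Dn = 297.185 − 231.085 ≈ 66.100 mm.
Setup B: H = 4²/(2.8×0.007) + 4 ≈ 820.3 mm; DoF = Df − Dn = 704.49 − 260.17 ≈ 444.32 mm.
Ratio = 444.32 / 66.100 ≈ 6.72.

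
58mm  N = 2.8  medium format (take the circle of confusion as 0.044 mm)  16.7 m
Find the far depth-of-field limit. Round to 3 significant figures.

Hyperfocal distance H = f²/(N·c) + f = 58²/(2.8 × 0.044) + 58 = 3364/0.1232 + 58 ≈ 27363.2 mm ≈ 27.36 m.
Far limit Df = s·(H − f)/(H − s) = 16700 × (27363.2 − 58) / (27363.2 − 16700) = 16700 × 27305.2 / 10663.2 ≈ 42764 mm ≈ 42.8 m.

42.8 m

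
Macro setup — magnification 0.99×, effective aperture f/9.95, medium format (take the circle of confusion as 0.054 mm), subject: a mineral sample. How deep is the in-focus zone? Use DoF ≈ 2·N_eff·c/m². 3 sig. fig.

1.10 mm

At magnification m, DoF ≈ 2·N_eff·c/m² = 2 × 9.95 × 0.054 / 0.99² = 1.075 / 0.9801 ≈ 1.1 mm.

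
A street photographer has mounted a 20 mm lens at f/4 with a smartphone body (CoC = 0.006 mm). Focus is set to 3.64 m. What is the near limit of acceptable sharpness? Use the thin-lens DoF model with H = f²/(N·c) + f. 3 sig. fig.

Hyperfocal distance H = f²/(N·c) + f = 20²/(4 × 0.006) + 20 = 400/0.024 + 20 ≈ 16686.7 mm ≈ 16.69 m.
Near limit Dn = s·(H − f)/(H + s − 2f) = 3640 × (16686.7 − 20) / (16686.7 + 3640 − 2 × 20) = 3640 × 16666.7 / 20286.7 ≈ 2990.5 mm ≈ 2.99 m.

2.99 m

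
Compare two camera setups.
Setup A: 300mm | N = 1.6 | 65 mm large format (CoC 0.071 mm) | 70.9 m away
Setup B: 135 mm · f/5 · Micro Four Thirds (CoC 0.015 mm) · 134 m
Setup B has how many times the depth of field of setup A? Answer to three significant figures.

16.6

Setup A: H = 300²/(1.6×0.071) + 300 ≈ 792553.5 mm; DoF = Df − Dn = 77836 − 65099 ≈ 12737 mm.
Setup B: H = 135²/(5×0.015) + 135 ≈ 243135.0 mm; DoF = Df − Dn = 298364 − 86402 ≈ 211962 mm.
Ratio = 211962 / 12737 ≈ 16.6.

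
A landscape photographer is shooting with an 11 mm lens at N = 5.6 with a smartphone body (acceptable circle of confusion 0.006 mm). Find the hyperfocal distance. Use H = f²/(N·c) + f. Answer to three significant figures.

3.61 m

Hyperfocal distance H = f²/(N·c) + f = 11²/(5.6 × 0.006) + 11 = 121/0.0336 + 11 ≈ 3612.2 mm ≈ 3.61 m.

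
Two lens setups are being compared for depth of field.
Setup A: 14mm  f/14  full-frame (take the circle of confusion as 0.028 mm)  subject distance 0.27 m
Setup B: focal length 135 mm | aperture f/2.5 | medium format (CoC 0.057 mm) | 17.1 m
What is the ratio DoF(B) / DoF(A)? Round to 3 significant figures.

Setup A: H = 14²/(14×0.028) + 14 ≈ 514.0 mm; DoF = Df − Dn = 553.28 − 178.57 ≈ 374.71 mm.
Setup B: H = 135²/(2.5×0.057) + 135 ≈ 128029.7 mm; DoF = Df − Dn = 19715.2 − 15097.4 ≈ 4617.8 mm.
Ratio = 4617.8 / 374.71 ≈ 12.3.

12.3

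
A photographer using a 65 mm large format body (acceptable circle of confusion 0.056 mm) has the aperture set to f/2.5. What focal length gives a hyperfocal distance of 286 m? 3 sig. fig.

From H = f²/(N·c) + f, with f ≪ H: f ≈ √(H·N·c) = √(286000 × 2.5 × 0.056) = √40040 ≈ 200.1 mm.
The +f correction barely moves this — solving exactly, f² + N·c·f − N·c·H = 0 ⇒ f = (−N·c + √((N·c)² + 4·N·c·H))/2 = (−0.14 + √160160)/2 ≈ 200.03 mm, so f ≈ 200 mm.

200 mm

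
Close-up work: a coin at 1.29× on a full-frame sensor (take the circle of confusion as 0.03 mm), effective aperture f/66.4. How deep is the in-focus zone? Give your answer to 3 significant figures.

2.39 mm

At magnification m, DoF ≈ 2·N_eff·c/m² = 2 × 66.4 × 0.03 / 1.29² = 3.984 / 1.664 ≈ 2.39 mm.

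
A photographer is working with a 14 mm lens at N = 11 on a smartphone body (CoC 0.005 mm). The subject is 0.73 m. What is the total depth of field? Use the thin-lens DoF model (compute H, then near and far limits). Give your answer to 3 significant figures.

306 mm

Hyperfocal distance H = f²/(N·c) + f = 14²/(11 × 0.005) + 14 = 196/0.055 + 14 ≈ 3577.6 mm ≈ 3.578 m.
Near limit Dn = s·(H − f)/(H + s − 2f) = 730 × (3577.6 − 14) / (3577.6 + 730 − 2 × 14) = 730 × 3563.6 / 4279.6 ≈ 607.87 mm.
Far limit Df = s·(H − f)/(H − s) = 730 × (3577.6 − 14) / (3577.6 − 730) = 730 × 3563.6 / 2847.6 ≈ 913.55 mm.
Depth of field = Df − Dn = 913.55 − 607.87 ≈ 305.68 mm.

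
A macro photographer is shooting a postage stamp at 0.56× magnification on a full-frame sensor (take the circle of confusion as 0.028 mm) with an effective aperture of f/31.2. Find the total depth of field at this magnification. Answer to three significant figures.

5.57 mm

At magnification m, DoF ≈ 2·N_eff·c/m² = 2 × 31.2 × 0.028 / 0.56² = 1.747 / 0.3136 ≈ 5.57 mm.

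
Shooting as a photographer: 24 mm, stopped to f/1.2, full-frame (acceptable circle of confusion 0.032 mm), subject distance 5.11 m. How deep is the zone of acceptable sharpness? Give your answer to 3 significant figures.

3.92 m

Hyperfocal distance H = f²/(N·c) + f = 24²/(1.2 × 0.032) + 24 = 576/0.0384 + 24 ≈ 15024.0 mm ≈ 15.02 m.
Near limit Dn = s·(H − f)/(H + s − 2f) = 5110 × (15024.0 − 24) / (15024.0 + 5110 − 2 × 24) = 5110 × 15000.0 / 20086.0 ≈ 3816.1 mm.
Far limit Df = s·(H − f)/(H − s) = 5110 × (15024.0 − 24) / (15024.0 − 5110) = 5110 × 15000.0 / 9914.0 ≈ 7731.5 mm.
Depth of field = Df − Dn = 7731.5 − 3816.1 ≈ 3915.4 mm ≈ 3.92 m.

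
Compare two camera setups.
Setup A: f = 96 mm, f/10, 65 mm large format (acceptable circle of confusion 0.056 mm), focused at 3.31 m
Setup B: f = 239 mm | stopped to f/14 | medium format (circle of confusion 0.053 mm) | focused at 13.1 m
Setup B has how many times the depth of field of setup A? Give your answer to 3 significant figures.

3.35

Setup A: H = 96²/(10×0.056) + 96 ≈ 16553.1 mm; DoF = Df − Dn = 4113.3 − 2769.2 ≈ 1344.1 mm.
Setup B: H = 239²/(14×0.053) + 239 ≈ 77221.5 mm; DoF = Df − Dn = 15727.5 − 11224.7 ≈ 4502.8 mm.
Ratio = 4502.8 / 1344.1 ≈ 3.35.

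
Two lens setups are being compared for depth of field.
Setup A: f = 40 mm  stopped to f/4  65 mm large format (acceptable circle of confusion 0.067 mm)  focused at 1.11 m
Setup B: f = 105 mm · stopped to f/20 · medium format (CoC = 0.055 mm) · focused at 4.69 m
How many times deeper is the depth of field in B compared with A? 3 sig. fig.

Setup A: H = 40²/(4×0.067) + 40 ≈ 6010.1 mm; DoF = Df − Dn = 1352.38 − 941.30 ≈ 411.08 mm.
Setup B: H = 105²/(20×0.055) + 105 ≈ 10127.7 mm; DoF = Df − Dn = 8644.5 − 3217.9 ≈ 5426.6 mm.
Ratio = 5426.6 / 411.08 ≈ 13.2.

13.2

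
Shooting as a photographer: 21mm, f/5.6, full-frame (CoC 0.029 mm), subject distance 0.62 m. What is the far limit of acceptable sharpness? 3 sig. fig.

Hyperfocal distance H = f²/(N·c) + f = 21²/(5.6 × 0.029) + 21 = 441/0.1624 + 21 ≈ 2736.5 mm ≈ 2.737 m.
Far limit Df = s·(H − f)/(H − s) = 620 × (2736.5 − 21) / (2736.5 − 620) = 620 × 2715.5 / 2116.5 ≈ 795.47 mm ≈ 0.795 m.

0.795 m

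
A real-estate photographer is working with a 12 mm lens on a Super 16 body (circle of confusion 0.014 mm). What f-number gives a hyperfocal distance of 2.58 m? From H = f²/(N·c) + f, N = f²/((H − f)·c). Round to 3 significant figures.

Rearrange H = f²/(N·c) + f for N: N = f² / ((H − f)·c).
N = 12² / ((2580 − 12) × 0.014) = 144 / 35.95 ≈ 4.01.

f/4.01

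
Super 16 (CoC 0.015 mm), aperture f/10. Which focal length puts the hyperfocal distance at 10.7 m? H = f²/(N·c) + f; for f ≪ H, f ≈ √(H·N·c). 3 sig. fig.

From H = f²/(N·c) + f, with f ≪ H: f ≈ √(H·N·c) = √(10700 × 10 × 0.015) = √1605.0 ≈ 40.06 mm.
Exact: f² + N·c·f − N·c·H = 0 ⇒ f = (−N·c + √((N·c)² + 4·N·c·H))/2 = (−0.15 + √6420.0)/2 ≈ 39.988 mm ≈ 40.0 mm.

40.0 mm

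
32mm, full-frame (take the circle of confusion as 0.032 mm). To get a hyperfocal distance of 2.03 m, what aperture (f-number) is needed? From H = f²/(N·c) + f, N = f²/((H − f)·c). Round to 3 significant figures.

f/16

Rearrange H = f²/(N·c) + f for N: N = f² / ((H − f)·c).
N = 32² / ((2030 − 32) × 0.032) = 1024 / 63.94 ≈ 16.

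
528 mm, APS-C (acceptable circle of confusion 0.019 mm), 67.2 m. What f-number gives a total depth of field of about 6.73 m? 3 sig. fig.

f/11

Write h = H − f = f²/(N·c). The thin-lens limits are Dn = s·h/(h + (s−f)) and Df = s·h/(h − (s−f)), so DoF = Df − Dn = 2·s·(s−f)·h / (h² − (s−f)²).
That is a quadratic in h: DoF·h² − 2·s·(s−f)·h − DoF·(s−f)² = 0 ⇒ h = (s−f)·(s + √(s² + DoF²)) / DoF = 66672 × (67200 + √(67200² + 6730²)) / 6730 = 66672 × (67200 + 67536.2) / 6730 ≈ 1334789 mm.
Then N = f²/(c·h) = 528² / (0.019 × 1334789) = 278784 / 25361 ≈ 11.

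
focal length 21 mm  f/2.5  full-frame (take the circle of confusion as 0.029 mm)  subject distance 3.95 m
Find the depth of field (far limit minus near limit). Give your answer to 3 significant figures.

Hyperfocal distance H = f²/(N·c) + f = 21²/(2.5 × 0.029) + 21 = 441/0.0725 + 21 ≈ 6103.8 mm ≈ 6.104 m.
Near limit Dn = s·(H − f)/(H + s − 2f) = 3950 × (6103.8 − 21) / (6103.8 + 3950 − 2 × 21) = 3950 × 6082.8 / 10011.8 ≈ 2399.9 mm.
Far limit Df = s·(H − f)/(H − s) = 3950 × (6103.8 − 21) / (6103.8 − 3950) = 3950 × 6082.8 / 2153.8 ≈ 11155.8 mm.
Depth of field = Df − Dn = 11155.8 − 2399.9 ≈ 8755.9 mm ≈ 8.76 m.

8.76 m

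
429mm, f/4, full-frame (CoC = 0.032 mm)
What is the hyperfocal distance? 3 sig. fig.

Hyperfocal distance H = f²/(N·c) + f = 429²/(4 × 0.032) + 429 = 184041/0.128 + 429 ≈ 1438249.3 mm ≈ 1440 m.

1440 m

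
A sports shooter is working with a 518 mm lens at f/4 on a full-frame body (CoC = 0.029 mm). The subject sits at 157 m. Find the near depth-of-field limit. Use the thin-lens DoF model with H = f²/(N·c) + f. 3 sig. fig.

147 m

Hyperfocal distance H = f²/(N·c) + f = 518²/(4 × 0.029) + 518 = 268324/0.116 + 518 ≈ 2313655.9 mm ≈ 2314 m.
Near limit Dn = s·(H − f)/(H + s − 2f) = 157000 × (2313655.9 − 518) / (2313655.9 + 157000 − 2 × 518) = 157000 × 2313137.9 / 2469619.9 ≈ 147052 mm ≈ 147 m.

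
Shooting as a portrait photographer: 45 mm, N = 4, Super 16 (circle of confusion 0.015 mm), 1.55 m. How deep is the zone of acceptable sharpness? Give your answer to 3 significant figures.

139 mm

Hyperfocal distance H = f²/(N·c) + f = 45²/(4 × 0.015) + 45 = 2025/0.06 + 45 ≈ 33795.0 mm ≈ 33.80 m.
Near limit Dn = s·(H − f)/(H + s − 2f) = 1550 × (33795.0 − 45) / (33795.0 + 1550 − 2 × 45) = 1550 × 33750.0 / 35255.0 ≈ 1483.83 mm.
Far limit Df = s·(H − f)/(H − s) = 1550 × (33795.0 − 45) / (33795.0 − 1550) = 1550 × 33750.0 / 32245.0 ≈ 1622.34 mm.
Depth of field = Df − Dn = 1622.34 − 1483.83 ≈ 138.51 mm.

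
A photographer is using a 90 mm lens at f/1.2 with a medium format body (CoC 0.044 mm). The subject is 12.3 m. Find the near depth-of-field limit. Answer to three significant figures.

Hyperfocal distance H = f²/(N·c) + f = 90²/(1.2 × 0.044) + 90 = 8100/0.0528 + 90 ≈ 153499.1 mm ≈ 153.5 m.
Near limit Dn = s·(H − f)/(H + s − 2f) = 12300 × (153499.1 − 90) / (153499.1 + 12300 − 2 × 90) = 12300 × 153409.1 / 165619.1 ≈ 11393 mm ≈ 11.4 m.

11.4 m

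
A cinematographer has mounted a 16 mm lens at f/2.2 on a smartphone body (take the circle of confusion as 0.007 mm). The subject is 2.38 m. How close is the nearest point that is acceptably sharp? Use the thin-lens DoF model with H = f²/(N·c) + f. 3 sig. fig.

Hyperfocal distance H = f²/(N·c) + f = 16²/(2.2 × 0.007) + 16 = 256/0.0154 + 16 ≈ 16639.4 mm ≈ 16.64 m.
Near limit Dn = s·(H − f)/(H + s − 2f) = 2380 × (16639.4 − 16) / (16639.4 + 2380 − 2 × 16) = 2380 × 16623.4 / 18987.4 ≈ 2083.7 mm ≈ 2.08 m.

2.08 m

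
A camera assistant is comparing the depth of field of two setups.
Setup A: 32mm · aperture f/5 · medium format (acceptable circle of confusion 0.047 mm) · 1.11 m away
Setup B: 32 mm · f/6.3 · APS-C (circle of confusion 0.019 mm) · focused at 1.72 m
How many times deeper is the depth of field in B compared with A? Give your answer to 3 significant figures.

Setup A: H = 32²/(5×0.047) + 32 ≈ 4389.4 mm; DoF = Df − Dn = 1474.87 − 889.86 ≈ 585.01 mm.
Setup B: H = 32²/(6.3×0.019) + 32 ≈ 8586.7 mm; DoF = Df − Dn = 2142.82 − 1436.54 ≈ 706.28 mm.
Ratio = 706.28 / 585.01 ≈ 1.21.

1.21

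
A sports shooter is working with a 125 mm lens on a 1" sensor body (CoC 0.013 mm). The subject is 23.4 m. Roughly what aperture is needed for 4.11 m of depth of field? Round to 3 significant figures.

Write h = H − f = f²/(N·c). The thin-lens limits are Dn = s·h/(h + (s−f)) and Df = s·h/(h − (s−f)), so DoF = Df − Dn = 2·s·(s−f)·h / (h² − (s−f)²).
That is a quadratic in h: DoF·h² − 2·s·(s−f)·h − DoF·(s−f)² = 0 ⇒ h = (s−f)·(s + √(s² + DoF²)) / DoF = 23275 × (23400 + √(23400² + 4110²)) / 4110 = 23275 × (23400 + 23758.2) / 4110 ≈ 267058 mm.
Then N = f²/(c·h) = 125² / (0.013 × 267058) = 15625 / 3471.8 ≈ 4.50.

f/4.50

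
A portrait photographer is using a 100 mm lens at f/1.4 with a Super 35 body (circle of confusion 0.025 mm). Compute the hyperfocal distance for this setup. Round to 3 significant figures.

Hyperfocal distance H = f²/(N·c) + f = 100²/(1.4 × 0.025) + 100 = 10000/0.035 + 100 ≈ 285814.3 mm ≈ 286 m.

286 m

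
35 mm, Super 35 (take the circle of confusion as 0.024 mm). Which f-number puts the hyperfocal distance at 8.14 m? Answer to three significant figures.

Rearrange H = f²/(N·c) + f for N: N = f² / ((H − f)·c).
N = 35² / ((8140 − 35) × 0.024) = 1225 / 194.5 ≈ 6.30.

f/6.30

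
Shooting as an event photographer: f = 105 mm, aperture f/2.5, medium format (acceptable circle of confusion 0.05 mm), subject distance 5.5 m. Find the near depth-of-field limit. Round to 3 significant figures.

Hyperfocal distance H = f²/(N·c) + f = 105²/(2.5 × 0.05) + 105 = 11025/0.125 + 105 ≈ 88305.0 mm ≈ 88.31 m.
Near limit Dn = s·(H − f)/(H + s − 2f) = 5500 × (88305.0 − 105) / (88305.0 + 5500 − 2 × 105) = 5500 × 88200.0 / 93595.0 ≈ 5183.0 mm ≈ 5.18 m.

5.18 m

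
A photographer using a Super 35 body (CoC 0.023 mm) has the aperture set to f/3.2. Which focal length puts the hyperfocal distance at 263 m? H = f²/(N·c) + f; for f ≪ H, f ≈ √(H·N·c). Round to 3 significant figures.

139 mm

From H = f²/(N·c) + f, with f ≪ H: f ≈ √(H·N·c) = √(263000 × 3.2 × 0.023) = √19357 ≈ 139.1 mm.
The +f correction barely moves this — solving exactly, f² + N·c·f − N·c·H = 0 ⇒ f = (−N·c + √((N·c)² + 4·N·c·H))/2 = (−0.0736 + √77427)/2 ≈ 139.09 mm, so f ≈ 139 mm.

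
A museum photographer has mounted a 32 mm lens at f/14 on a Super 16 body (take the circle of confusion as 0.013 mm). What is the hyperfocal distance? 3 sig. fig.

5.66 m

Hyperfocal distance H = f²/(N·c) + f = 32²/(14 × 0.013) + 32 = 1024/0.182 + 32 ≈ 5658.4 mm ≈ 5.66 m.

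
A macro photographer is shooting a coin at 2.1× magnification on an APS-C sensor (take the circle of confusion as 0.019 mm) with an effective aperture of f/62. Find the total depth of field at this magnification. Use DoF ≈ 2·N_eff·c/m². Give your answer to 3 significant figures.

0.534 mm

At magnification m, DoF ≈ 2·N_eff·c/m² = 2 × 62 × 0.019 / 2.1² = 2.356 / 4.41 ≈ 0.534 mm.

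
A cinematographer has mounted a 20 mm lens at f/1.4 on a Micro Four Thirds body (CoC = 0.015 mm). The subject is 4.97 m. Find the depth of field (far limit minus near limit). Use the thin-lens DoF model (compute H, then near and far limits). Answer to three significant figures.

Hyperfocal distance H = f²/(N·c) + f = 20²/(1.4 × 0.015) + 20 = 400/0.021 + 20 ≈ 19067.6 mm ≈ 19.07 m.
Near limit Dn = s·(H − f)/(H + s − 2f) = 4970 × (19067.6 − 20) / (19067.6 + 4970 − 2 × 20) = 4970 × 19047.6 / 23997.6 ≈ 3944.8 mm.
Far limit Df = s·(H − f)/(H − s) = 4970 × (19067.6 − 20) / (19067.6 − 4970) = 4970 × 19047.6 / 14097.6 ≈ 6715.1 mm.
Depth of field = Df − Dn = 6715.1 − 3944.8 ≈ 2770.3 mm ≈ 2.77 m.

2.77 m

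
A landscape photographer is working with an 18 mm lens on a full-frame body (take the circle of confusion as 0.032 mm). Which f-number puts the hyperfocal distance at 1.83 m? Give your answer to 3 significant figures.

Rearrange H = f²/(N·c) + f for N: N = f² / ((H − f)·c).
N = 18² / ((1830 − 18) × 0.032) = 324 / 57.98 ≈ 5.59.

f/5.59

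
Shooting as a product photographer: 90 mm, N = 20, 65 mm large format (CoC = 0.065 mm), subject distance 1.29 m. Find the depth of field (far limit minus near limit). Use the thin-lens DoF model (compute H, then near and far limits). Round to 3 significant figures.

0.516 m

Hyperfocal distance H = f²/(N·c) + f = 90²/(20 × 0.065) + 90 = 8100/1.3 + 90 ≈ 6320.8 mm ≈ 6.321 m.
Near limit Dn = s·(H − f)/(H + s − 2f) = 1290 × (6320.8 − 90) / (6320.8 + 1290 − 2 × 90) = 1290 × 6230.8 / 7430.8 ≈ 1081.68 mm.
Far limit Df = s·(H − f)/(H − s) = 1290 × (6320.8 − 90) / (6320.8 − 1290) = 1290 × 6230.8 / 5030.8 ≈ 1597.71 mm.
Depth of field = Df − Dn = 1597.71 − 1081.68 ≈ 516.03 mm ≈ 0.516 m.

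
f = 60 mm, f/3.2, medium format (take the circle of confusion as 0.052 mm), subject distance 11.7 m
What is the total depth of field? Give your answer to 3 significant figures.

17.7 m

Hyperfocal distance H = f²/(N·c) + f = 60²/(3.2 × 0.052) + 60 = 3600/0.1664 + 60 ≈ 21694.6 mm ≈ 21.69 m.
Near limit Dn = s·(H − f)/(H + s − 2f) = 11700 × (21694.6 − 60) / (21694.6 + 11700 − 2 × 60) = 11700 × 21634.6 / 33274.6 ≈ 7607 mm.
Far limit Df = s·(H − f)/(H − s) = 11700 × (21694.6 − 60) / (21694.6 − 11700) = 11700 × 21634.6 / 9994.6 ≈ 25326 mm.
Depth of field = Df − Dn = 25326 − 7607 ≈ 17719 mm ≈ 17.7 m.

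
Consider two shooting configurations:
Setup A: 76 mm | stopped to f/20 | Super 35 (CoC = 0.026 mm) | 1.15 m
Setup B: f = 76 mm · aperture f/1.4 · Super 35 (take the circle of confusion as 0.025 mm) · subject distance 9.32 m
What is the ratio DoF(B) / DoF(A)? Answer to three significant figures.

Setup A: H = 76²/(20×0.026) + 76 ≈ 11183.7 mm; DoF = Df − Dn = 1273.10 − 1048.61 ≈ 224.49 mm.
Setup B: H = 76²/(1.4×0.025) + 76 ≈ 165104.6 mm; DoF = Df − Dn = 9873.0 − 8825.6 ≈ 1047.4 mm.
Ratio = 1047.4 / 224.49 ≈ 4.67.

4.67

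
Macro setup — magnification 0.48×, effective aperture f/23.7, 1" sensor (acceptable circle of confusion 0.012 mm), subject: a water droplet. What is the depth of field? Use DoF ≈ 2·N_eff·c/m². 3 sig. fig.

2.47 mm

At magnification m, DoF ≈ 2·N_eff·c/m² = 2 × 23.7 × 0.012 / 0.48² = 0.5688 / 0.2304 ≈ 2.47 mm.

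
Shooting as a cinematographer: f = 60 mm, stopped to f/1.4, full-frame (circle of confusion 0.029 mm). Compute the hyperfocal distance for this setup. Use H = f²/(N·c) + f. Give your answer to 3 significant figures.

Hyperfocal distance H = f²/(N·c) + f = 60²/(1.4 × 0.029) + 60 = 3600/0.0406 + 60 ≈ 88730.0 mm ≈ 88.7 m.

88.7 m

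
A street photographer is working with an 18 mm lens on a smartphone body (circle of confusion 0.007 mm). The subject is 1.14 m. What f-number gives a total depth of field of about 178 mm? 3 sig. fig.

f/3.20

Write h = H − f = f²/(N·c). The thin-lens limits are Dn = s·h/(h + (s−f)) and Df = s·h/(h − (s−f)), so DoF = Df − Dn = 2·s·(s−f)·h / (h² − (s−f)²).
That is a quadratic in h: DoF·h² − 2·s·(s−f)·h − DoF·(s−f)² = 0 ⇒ h = (s−f)·(s + √(s² + DoF²)) / DoF = 1122 × (1140 + √(1140² + 178²)) / 178 = 1122 × (1140 + 1153.81) / 178 ≈ 14459 mm.
Then N = f²/(c·h) = 18² / (0.007 × 14459) = 324 / 101.21 ≈ 3.20.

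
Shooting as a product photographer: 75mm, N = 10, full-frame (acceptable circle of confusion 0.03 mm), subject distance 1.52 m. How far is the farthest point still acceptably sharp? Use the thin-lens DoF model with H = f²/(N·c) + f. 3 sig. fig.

1.65 m

Hyperfocal distance H = f²/(N·c) + f = 75²/(10 × 0.03) + 75 = 5625/0.3 + 75 ≈ 18825.0 mm ≈ 18.82 m.
Far limit Df = s·(H − f)/(H − s) = 1520 × (18825.0 − 75) / (18825.0 − 1520) = 1520 × 18750.0 / 17305.0 ≈ 1646.9 mm ≈ 1.65 m.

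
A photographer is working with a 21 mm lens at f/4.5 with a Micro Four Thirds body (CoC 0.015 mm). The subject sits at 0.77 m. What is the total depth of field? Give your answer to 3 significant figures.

179 mm

Hyperfocal distance H = f²/(N·c) + f = 21²/(4.5 × 0.015) + 21 = 441/0.0675 + 21 ≈ 6554.3 mm ≈ 6.554 m.
Near limit Dn = s·(H − f)/(H + s − 2f) = 770 × (6554.3 − 21) / (6554.3 + 770 − 2 × 21) = 770 × 6533.3 / 7282.3 ≈ 690.80 mm.
Far limit Df = s·(H − f)/(H − s) = 770 × (6554.3 − 21) / (6554.3 − 770) = 770 × 6533.3 / 5784.3 ≈ 869.71 mm.
Depth of field = Df − Dn = 869.71 − 690.80 ≈ 178.91 mm.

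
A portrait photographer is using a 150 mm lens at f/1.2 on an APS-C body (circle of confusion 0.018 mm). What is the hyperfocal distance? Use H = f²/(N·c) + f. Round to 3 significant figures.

Hyperfocal distance H = f²/(N·c) + f = 150²/(1.2 × 0.018) + 150 = 22500/0.0216 + 150 ≈ 1041816.7 mm ≈ 1040 m.

1040 m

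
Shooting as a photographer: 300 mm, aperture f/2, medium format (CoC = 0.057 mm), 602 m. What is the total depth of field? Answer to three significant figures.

2190 m

Hyperfocal distance H = f²/(N·c) + f = 300²/(2 × 0.057) + 300 = 90000/0.114 + 300 ≈ 789773.7 mm ≈ 789.8 m.
Near limit Dn = s·(H − f)/(H + s − 2f) = 602000 × (789773.7 − 300) / (789773.7 + 602000 − 2 × 300) = 602000 × 789473.7 / 1391173.7 ≈ 341627 mm.
Far limit Df = s·(H − f)/(H − s) = 602000 × (789773.7 − 300) / (789773.7 − 602000) = 602000 × 789473.7 / 187773.7 ≈ 2531042 mm.
Depth of field = Df − Dn = 2531042 − 341627 ≈ 2189415 mm ≈ 2190 m.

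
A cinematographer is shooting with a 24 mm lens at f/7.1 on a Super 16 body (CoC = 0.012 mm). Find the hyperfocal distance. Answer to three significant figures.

Hyperfocal distance H = f²/(N·c) + f = 24²/(7.1 × 0.012) + 24 = 576/0.0852 + 24 ≈ 6784.6 mm ≈ 6.78 m.

6.78 m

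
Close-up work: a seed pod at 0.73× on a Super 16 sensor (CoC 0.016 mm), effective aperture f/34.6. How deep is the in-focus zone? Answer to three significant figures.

At magnification m, DoF ≈ 2·N_eff·c/m² = 2 × 34.6 × 0.016 / 0.73² = 1.107 / 0.5329 ≈ 2.08 mm.

2.08 mm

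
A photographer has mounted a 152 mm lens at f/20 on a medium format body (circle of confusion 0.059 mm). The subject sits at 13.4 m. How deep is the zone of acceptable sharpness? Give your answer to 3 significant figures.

33.4 m

Hyperfocal distance H = f²/(N·c) + f = 152²/(20 × 0.059) + 152 = 23104/1.18 + 152 ≈ 19731.7 mm ≈ 19.73 m.
Near limit Dn = s·(H − f)/(H + s − 2f) = 13400 × (19731.7 − 152) / (19731.7 + 13400 − 2 × 152) = 13400 × 19579.7 / 32827.7 ≈ 7992 mm.
Far limit Df = s·(H − f)/(H − s) = 13400 × (19731.7 − 152) / (19731.7 − 13400) = 13400 × 19579.7 / 6331.7 ≈ 41437 mm.
Depth of field = Df − Dn = 41437 − 7992 ≈ 33445 mm ≈ 33.4 m.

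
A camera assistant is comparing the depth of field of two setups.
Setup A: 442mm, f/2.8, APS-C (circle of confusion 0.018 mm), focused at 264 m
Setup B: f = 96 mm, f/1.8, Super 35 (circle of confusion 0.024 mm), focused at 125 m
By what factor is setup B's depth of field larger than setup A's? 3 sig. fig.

6.18

Setup A: H = 442²/(2.8×0.018) + 442 ≈ 3876711.8 mm; DoF = Df − Dn = 283260 − 247193 ≈ 36067 mm.
Setup B: H = 96²/(1.8×0.024) + 96 ≈ 213429.3 mm; DoF = Df − Dn = 301559 − 78840 ≈ 222719 mm.
Ratio = 222719 / 36067 ≈ 6.18.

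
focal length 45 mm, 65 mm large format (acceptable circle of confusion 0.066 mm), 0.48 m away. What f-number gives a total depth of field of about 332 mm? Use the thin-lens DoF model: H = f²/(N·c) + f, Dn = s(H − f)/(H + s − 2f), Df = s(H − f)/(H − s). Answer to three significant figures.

f/22

Write h = H − f = f²/(N·c). The thin-lens limits are Dn = s·h/(h + (s−f)) and Df = s·h/(h − (s−f)), so DoF = Df − Dn = 2·s·(s−f)·h / (h² − (s−f)²).
That is a quadratic in h: DoF·h² − 2·s·(s−f)·h − DoF·(s−f)² = 0 ⇒ h = (s−f)·(s + √(s² + DoF²)) / DoF = 435 × (480 + √(480² + 332²)) / 332 = 435 × (480 + 583.630) / 332 ≈ 1393.6 mm.
Then N = f²/(c·h) = 45² / (0.066 × 1393.6) = 2025 / 91.978 ≈ 22.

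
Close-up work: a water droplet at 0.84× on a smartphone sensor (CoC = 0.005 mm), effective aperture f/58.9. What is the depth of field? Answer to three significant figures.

0.835 mm

At magnification m, DoF ≈ 2·N_eff·c/m² = 2 × 58.9 × 0.005 / 0.84² = 0.589 / 0.7056 ≈ 0.835 mm.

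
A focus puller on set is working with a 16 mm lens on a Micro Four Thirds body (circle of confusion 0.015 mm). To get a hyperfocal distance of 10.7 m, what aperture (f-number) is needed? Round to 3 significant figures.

f/1.60

Rearrange H = f²/(N·c) + f for N: N = f² / ((H − f)·c).
N = 16² / ((10700 − 16) × 0.015) = 256 / 160.3 ≈ 1.60.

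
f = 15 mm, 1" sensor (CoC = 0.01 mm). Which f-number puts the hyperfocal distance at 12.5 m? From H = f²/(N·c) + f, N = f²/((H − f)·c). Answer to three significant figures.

f/1.80

Rearrange H = f²/(N·c) + f for N: N = f² / ((H − f)·c).
N = 15² / ((12500 − 15) × 0.01) = 225 / 124.9 ≈ 1.80.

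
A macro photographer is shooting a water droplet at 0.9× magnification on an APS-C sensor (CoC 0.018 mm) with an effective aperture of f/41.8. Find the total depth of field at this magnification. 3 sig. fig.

1.86 mm

At magnification m, DoF ≈ 2·N_eff·c/m² = 2 × 41.8 × 0.018 / 0.9² = 1.505 / 0.81 ≈ 1.86 mm.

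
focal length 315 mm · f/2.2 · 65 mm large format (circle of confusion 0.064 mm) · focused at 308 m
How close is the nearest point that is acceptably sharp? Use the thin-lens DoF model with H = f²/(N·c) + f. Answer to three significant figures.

214 m

Hyperfocal distance H = f²/(N·c) + f = 315²/(2.2 × 0.064) + 315 = 99225/0.1408 + 315 ≈ 705038.0 mm ≈ 705.0 m.
Near limit Dn = s·(H − f)/(H + s − 2f) = 308000 × (705038.0 − 315) / (705038.0 + 308000 − 2 × 315) = 308000 × 704723.0 / 1012408.0 ≈ 214394 mm ≈ 214 m.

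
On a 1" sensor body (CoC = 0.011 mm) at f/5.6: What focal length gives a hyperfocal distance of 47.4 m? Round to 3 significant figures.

From H = f²/(N·c) + f, with f ≪ H: f ≈ √(H·N·c) = √(47400 × 5.6 × 0.011) = √2919.8 ≈ 54.04 mm.
The +f correction barely moves this — solving exactly, f² + N·c·f − N·c·H = 0 ⇒ f = (−N·c + √((N·c)² + 4·N·c·H))/2 = (−0.0616 + √11679)/2 ≈ 54.005 mm, so f ≈ 54.0 mm.

54.0 mm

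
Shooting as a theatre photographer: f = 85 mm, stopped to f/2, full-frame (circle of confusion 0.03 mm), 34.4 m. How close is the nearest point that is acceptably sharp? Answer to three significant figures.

Hyperfocal distance H = f²/(N·c) + f = 85²/(2 × 0.03) + 85 = 7225/0.06 + 85 ≈ 120501.7 mm ≈ 120.5 m.
Near limit Dn = s·(H − f)/(H + s − 2f) = 34400 × (120501.7 − 85) / (120501.7 + 34400 − 2 × 85) = 34400 × 120416.7 / 154731.7 ≈ 26771 mm ≈ 26.8 m.

26.8 m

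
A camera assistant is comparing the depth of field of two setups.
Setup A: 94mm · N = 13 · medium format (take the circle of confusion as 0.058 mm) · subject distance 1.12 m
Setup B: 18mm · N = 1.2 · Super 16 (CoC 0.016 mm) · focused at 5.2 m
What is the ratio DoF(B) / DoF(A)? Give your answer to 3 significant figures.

17.8

Setup A: H = 94²/(13×0.058) + 94 ≈ 11812.8 mm; DoF = Df − Dn = 1227.47 − 1029.84 ≈ 197.63 mm.
Setup B: H = 18²/(1.2×0.016) + 18 ≈ 16893.0 mm; DoF = Df − Dn = 7504.5 − 3978.3 ≈ 3526.2 mm.
Ratio = 3526.2 / 197.63 ≈ 17.8.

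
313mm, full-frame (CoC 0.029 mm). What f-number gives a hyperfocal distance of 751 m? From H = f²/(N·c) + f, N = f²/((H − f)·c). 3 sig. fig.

Rearrange H = f²/(N·c) + f for N: N = f² / ((H − f)·c).
N = 313² / ((751000 − 313) × 0.029) = 97969 / 21770 ≈ 4.50.

f/4.50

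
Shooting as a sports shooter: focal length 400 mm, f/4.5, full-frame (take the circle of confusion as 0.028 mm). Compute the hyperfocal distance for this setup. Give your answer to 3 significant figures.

1270 m

Hyperfocal distance H = f²/(N·c) + f = 400²/(4.5 × 0.028) + 400 = 160000/0.126 + 400 ≈ 1270241.3 mm ≈ 1270 m.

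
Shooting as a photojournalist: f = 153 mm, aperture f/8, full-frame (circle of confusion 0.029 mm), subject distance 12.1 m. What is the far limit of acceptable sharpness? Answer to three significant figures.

13.7 m

Hyperfocal distance H = f²/(N·c) + f = 153²/(8 × 0.029) + 153 = 23409/0.232 + 153 ≈ 101053.9 mm ≈ 101.1 m.
Far limit Df = s·(H − f)/(H − s) = 12100 × (101053.9 − 153) / (101053.9 − 12100) = 12100 × 100900.9 / 88953.9 ≈ 13725 mm ≈ 13.7 m.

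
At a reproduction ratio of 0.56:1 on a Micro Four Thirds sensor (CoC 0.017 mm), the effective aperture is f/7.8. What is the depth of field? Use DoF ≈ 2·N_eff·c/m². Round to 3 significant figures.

0.846 mm

At magnification m, DoF ≈ 2·N_eff·c/m² = 2 × 7.8 × 0.017 / 0.56² = 0.2652 / 0.3136 ≈ 0.846 mm.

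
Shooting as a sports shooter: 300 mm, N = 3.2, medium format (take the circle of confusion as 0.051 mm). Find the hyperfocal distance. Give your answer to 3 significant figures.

Hyperfocal distance H = f²/(N·c) + f = 300²/(3.2 × 0.051) + 300 = 90000/0.1632 + 300 ≈ 551770.6 mm ≈ 552 m.

552 m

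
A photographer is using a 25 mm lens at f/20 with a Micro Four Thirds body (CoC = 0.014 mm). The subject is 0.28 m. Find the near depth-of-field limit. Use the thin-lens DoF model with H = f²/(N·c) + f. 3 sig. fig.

Hyperfocal distance H = f²/(N·c) + f = 25²/(20 × 0.014) + 25 = 625/0.28 + 25 ≈ 2257.1 mm ≈ 2.257 m.
Near limit Dn = s·(H − f)/(H + s − 2f) = 280 × (2257.1 − 25) / (2257.1 + 280 − 2 × 25) = 280 × 2232.1 / 2487.1 ≈ 251.29 mm.

251 mm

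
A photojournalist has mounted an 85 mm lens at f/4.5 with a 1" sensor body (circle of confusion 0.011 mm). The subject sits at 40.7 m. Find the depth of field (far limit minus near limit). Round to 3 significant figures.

Hyperfocal distance H = f²/(N·c) + f = 85²/(4.5 × 0.011) + 85 = 7225/0.0495 + 85 ≈ 146044.6 mm ≈ 146.0 m.
Near limit Dn = s·(H − f)/(H + s − 2f) = 40700 × (146044.6 − 85) / (146044.6 + 40700 − 2 × 85) = 40700 × 145959.6 / 186574.6 ≈ 31840 mm.
Far limit Df = s·(H − f)/(H − s) = 40700 × (146044.6 − 85) / (146044.6 − 40700) = 40700 × 145959.6 / 105344.6 ≈ 56392 mm.
Depth of field = Df − Dn = 56392 − 31840 ≈ 24552 mm ≈ 24.6 m.

24.6 m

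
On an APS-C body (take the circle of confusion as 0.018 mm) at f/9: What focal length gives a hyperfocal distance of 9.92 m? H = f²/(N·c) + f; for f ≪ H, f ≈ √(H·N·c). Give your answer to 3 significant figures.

From H = f²/(N·c) + f, with f ≪ H: f ≈ √(H·N·c) = √(9920 × 9 × 0.018) = √1607.0 ≈ 40.09 mm.
Exact: f² + N·c·f − N·c·H = 0 ⇒ f = (−N·c + √((N·c)² + 4·N·c·H))/2 = (−0.162 + √6428.2)/2 ≈ 40.007 mm ≈ 40.0 mm.

40.0 mm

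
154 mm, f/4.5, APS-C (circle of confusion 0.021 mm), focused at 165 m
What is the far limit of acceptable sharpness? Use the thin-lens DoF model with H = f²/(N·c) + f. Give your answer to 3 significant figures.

481 m

Hyperfocal distance H = f²/(N·c) + f = 154²/(4.5 × 0.021) + 154 = 23716/0.0945 + 154 ≈ 251117.0 mm ≈ 251.1 m.
Far limit Df = s·(H − f)/(H − s) = 165000 × (251117.0 − 154) / (251117.0 − 165000) = 165000 × 250963.0 / 86117.0 ≈ 480845 mm ≈ 481 m.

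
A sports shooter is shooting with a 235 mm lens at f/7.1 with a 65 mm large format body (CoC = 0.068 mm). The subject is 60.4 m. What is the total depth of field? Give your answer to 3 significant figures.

87.8 m

Hyperfocal distance H = f²/(N·c) + f = 235²/(7.1 × 0.068) + 235 = 55225/0.4828 + 235 ≈ 114619.8 mm ≈ 114.6 m.
Near limit Dn = s·(H − f)/(H + s − 2f) = 60400 × (114619.8 − 235) / (114619.8 + 60400 − 2 × 235) = 60400 × 114384.8 / 174549.8 ≈ 39581 mm.
Far limit Df = s·(H − f)/(H − s) = 60400 × (114619.8 − 235) / (114619.8 − 60400) = 60400 × 114384.8 / 54219.8 ≈ 127423 mm.
Depth of field = Df − Dn = 127423 − 39581 ≈ 87842 mm ≈ 87.8 m.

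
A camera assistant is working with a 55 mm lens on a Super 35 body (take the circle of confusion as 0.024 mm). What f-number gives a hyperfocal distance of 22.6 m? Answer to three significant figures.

Rearrange H = f²/(N·c) + f for N: N = f² / ((H − f)·c).
N = 55² / ((22600 − 55) × 0.024) = 3025 / 541.1 ≈ 5.59.

f/5.59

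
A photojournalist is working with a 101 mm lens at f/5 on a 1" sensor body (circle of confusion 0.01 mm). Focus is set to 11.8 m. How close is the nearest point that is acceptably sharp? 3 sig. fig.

Hyperfocal distance H = f²/(N·c) + f = 101²/(5 × 0.01) + 101 = 10201/0.05 + 101 ≈ 204121.0 mm ≈ 204.1 m.
Near limit Dn = s·(H − f)/(H + s − 2f) = 11800 × (204121.0 − 101) / (204121.0 + 11800 − 2 × 101) = 11800 × 204020.0 / 215719.0 ≈ 11160 mm ≈ 11.2 m.

11.2 m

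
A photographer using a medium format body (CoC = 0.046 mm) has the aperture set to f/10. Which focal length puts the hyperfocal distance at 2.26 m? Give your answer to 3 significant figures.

From H = f²/(N·c) + f, with f ≪ H: f ≈ √(H·N·c) = √(2260 × 10 × 0.046) = √1039.6 ≈ 32.24 mm.
Exact: f² + N·c·f − N·c·H = 0 ⇒ f = (−N·c + √((N·c)² + 4·N·c·H))/2 = (−0.46 + √4158.6)/2 ≈ 32.014 mm ≈ 32.0 mm.

32.0 mm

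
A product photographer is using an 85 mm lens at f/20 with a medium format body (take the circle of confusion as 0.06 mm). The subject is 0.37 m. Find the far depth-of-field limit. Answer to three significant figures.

388 mm

Hyperfocal distance H = f²/(N·c) + f = 85²/(20 × 0.06) + 85 = 7225/1.2 + 85 ≈ 6105.8 mm ≈ 6.106 m.
Far limit Df = s·(H − f)/(H − s) = 370 × (6105.8 − 85) / (6105.8 − 370) = 370 × 6020.8 / 5735.8 ≈ 388.38 mm.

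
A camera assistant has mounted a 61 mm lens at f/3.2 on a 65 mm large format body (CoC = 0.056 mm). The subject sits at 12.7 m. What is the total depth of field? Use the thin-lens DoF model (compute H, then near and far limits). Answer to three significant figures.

24.6 m

Hyperfocal distance H = f²/(N·c) + f = 61²/(3.2 × 0.056) + 61 = 3721/0.1792 + 61 ≈ 20825.5 mm ≈ 20.83 m.
Near limit Dn = s·(H − f)/(H + s − 2f) = 12700 × (20825.5 − 61) / (20825.5 + 12700 − 2 × 61) = 12700 × 20764.5 / 33403.5 ≈ 7895 mm.
Far limit Df = s·(H − f)/(H − s) = 12700 × (20825.5 − 61) / (20825.5 − 12700) = 12700 × 20764.5 / 8125.5 ≈ 32454 mm.
Depth of field = Df − Dn = 32454 − 7895 ≈ 24559 mm ≈ 24.6 m.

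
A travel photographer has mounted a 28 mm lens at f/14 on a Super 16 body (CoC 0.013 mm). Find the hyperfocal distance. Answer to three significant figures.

Hyperfocal distance H = f²/(N·c) + f = 28²/(14 × 0.013) + 28 = 784/0.182 + 28 ≈ 4335.7 mm ≈ 4.34 m.

4.34 m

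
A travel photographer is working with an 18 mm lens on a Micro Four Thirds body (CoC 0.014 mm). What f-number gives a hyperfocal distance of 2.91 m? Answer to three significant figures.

f/8

Rearrange H = f²/(N·c) + f for N: N = f² / ((H − f)·c).
N = 18² / ((2910 − 18) × 0.014) = 324 / 40.49 ≈ 8.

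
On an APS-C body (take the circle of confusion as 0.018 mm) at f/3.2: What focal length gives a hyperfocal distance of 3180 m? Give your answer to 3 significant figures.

From H = f²/(N·c) + f, with f ≪ H: f ≈ √(H·N·c) = √(3180000 × 3.2 × 0.018) = √183168 ≈ 428.0 mm.
The +f correction barely moves this — solving exactly, f² + N·c·f − N·c·H = 0 ⇒ f = (−N·c + √((N·c)² + 4·N·c·H))/2 = (−0.0576 + √732672)/2 ≈ 427.95 mm, so f ≈ 428 mm.

428 mm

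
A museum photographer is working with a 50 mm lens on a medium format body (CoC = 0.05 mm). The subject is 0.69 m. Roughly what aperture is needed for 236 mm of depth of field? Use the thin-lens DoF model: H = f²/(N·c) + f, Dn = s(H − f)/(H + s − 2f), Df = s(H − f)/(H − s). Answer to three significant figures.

Write h = H − f = f²/(N·c). The thin-lens limits are Dn = s·h/(h + (s−f)) and Df = s·h/(h − (s−f)), so DoF = Df − Dn = 2·s·(s−f)·h / (h² − (s−f)²).
That is a quadratic in h: DoF·h² − 2·s·(s−f)·h − DoF·(s−f)² = 0 ⇒ h = (s−f)·(s + √(s² + DoF²)) / DoF = 640 × (690 + √(690² + 236²)) / 236 = 640 × (690 + 729.243) / 236 ≈ 3848.8 mm.
Then N = f²/(c·h) = 50² / (0.05 × 3848.8) = 2500 / 192.44 ≈ 13.

f/13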